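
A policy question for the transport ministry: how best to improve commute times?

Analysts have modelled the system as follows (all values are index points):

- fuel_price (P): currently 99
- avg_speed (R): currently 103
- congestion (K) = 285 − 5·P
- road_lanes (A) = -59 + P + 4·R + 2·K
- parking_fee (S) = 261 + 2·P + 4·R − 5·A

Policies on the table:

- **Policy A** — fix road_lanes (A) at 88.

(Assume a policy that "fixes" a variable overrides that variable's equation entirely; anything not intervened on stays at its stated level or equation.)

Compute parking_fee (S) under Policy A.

Policy A (A := 88):
  P = 99
  R = 103
  K = 285 − 5·99 = -210
  A = 88
  S = 261 + 2·99 + 4·103 − 5·88 = 431

431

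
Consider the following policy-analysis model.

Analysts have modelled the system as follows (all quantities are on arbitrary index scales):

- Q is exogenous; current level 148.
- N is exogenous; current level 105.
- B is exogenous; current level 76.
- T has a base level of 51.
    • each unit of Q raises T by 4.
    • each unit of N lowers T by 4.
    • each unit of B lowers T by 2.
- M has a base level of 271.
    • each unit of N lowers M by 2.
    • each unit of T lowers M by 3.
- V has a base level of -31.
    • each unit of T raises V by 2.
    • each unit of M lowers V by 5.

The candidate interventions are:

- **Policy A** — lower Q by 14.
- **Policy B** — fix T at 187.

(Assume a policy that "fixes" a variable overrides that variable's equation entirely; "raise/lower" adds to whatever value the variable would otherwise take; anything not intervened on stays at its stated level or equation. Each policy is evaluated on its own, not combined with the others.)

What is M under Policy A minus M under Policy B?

Policy A (Q − 14):
  Q = 148 − 14 = 134
  N = 105
  B = 76
  T = 51 + 4·134 − 4·105 − 2·76 = 15
  M = 271 − 2·105 − 3·15 = 16
Policy B (T := 187):
  Q = 148
  N = 105
  B = 76
  T = 187
  M = 271 − 2·105 − 3·187 = -500
M: 16 − (-500) = 516

516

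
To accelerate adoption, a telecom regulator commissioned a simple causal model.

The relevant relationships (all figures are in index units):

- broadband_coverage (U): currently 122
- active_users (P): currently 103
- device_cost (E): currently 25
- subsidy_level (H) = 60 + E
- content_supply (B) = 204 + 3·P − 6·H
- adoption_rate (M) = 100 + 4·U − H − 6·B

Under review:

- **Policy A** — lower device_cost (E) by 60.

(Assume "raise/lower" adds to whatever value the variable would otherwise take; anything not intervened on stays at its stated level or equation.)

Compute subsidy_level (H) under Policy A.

25

Policy A (E − 60):
  E = 25 − 60 = -35
  H = 60 + (-35) = 25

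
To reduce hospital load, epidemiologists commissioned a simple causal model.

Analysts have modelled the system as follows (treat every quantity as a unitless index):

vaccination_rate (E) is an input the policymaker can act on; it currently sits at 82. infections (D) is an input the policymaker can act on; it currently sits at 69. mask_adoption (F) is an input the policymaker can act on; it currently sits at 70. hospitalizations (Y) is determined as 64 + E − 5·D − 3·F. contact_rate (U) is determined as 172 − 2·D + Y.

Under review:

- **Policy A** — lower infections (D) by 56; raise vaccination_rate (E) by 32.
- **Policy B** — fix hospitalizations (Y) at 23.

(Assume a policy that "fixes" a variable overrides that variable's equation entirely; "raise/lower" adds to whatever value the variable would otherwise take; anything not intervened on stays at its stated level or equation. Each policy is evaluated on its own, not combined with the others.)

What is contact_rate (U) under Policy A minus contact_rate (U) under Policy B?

Policy A (D − 56, E + 32):
  E = 82 + 32 = 114
  D = 69 − 56 = 13
  F = 70
  Y = 64 + 114 − 5·13 − 3·70 = -97
  U = 172 − 2·13 + (-97) = 49
Policy B (Y := 23):
  E = 82
  D = 69
  F = 70
  Y = 23
  U = 172 − 2·69 + 23 = 57
U: 49 − 57 = -8

-8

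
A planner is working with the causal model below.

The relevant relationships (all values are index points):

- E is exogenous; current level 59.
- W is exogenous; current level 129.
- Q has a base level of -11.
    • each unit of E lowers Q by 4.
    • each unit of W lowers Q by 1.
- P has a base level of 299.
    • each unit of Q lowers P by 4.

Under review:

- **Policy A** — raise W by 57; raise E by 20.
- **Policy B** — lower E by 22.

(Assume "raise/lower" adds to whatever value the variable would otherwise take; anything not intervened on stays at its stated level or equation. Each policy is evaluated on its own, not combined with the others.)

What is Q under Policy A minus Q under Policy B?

Policy A (W + 57, E + 20):
  E = 59 + 20 = 79
  W = 129 + 57 = 186
  Q = -11 − 4·79 − 186 = -513
Policy B (E − 22):
  E = 59 − 22 = 37
  W = 129
  Q = -11 − 4·37 − 129 = -288
Q: -513 − (-288) = -225

-225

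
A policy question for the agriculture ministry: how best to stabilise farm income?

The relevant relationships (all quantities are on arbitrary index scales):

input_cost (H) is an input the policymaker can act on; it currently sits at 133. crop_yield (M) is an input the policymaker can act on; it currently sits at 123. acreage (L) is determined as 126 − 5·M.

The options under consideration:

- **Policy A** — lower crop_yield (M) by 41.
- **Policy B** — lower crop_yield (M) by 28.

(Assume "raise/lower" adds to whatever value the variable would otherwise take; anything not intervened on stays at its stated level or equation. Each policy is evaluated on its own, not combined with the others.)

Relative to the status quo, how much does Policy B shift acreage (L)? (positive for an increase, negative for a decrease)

Baseline:
  M = 123
  L = 126 − 5·123 = -489
Policy B (M − 28):
  M = 123 − 28 = 95
  L = 126 − 5·95 = -349
Change in L: -349 − (-489) = 140

140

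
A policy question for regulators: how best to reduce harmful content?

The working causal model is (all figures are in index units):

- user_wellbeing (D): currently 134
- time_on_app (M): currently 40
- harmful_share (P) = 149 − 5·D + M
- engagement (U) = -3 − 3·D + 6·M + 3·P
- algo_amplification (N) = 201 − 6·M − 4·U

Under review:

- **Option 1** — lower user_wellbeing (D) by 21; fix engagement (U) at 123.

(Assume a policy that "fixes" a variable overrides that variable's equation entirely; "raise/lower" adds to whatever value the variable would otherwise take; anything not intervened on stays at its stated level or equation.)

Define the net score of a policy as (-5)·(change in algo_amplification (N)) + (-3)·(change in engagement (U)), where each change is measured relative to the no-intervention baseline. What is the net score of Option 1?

Baseline:
  D = 134
  M = 40
  P = 149 − 5·134 + 40 = -481
  U = -3 − 3·134 + 6·40 + 3·(-481) = -1608
  N = 201 − 6·40 − 4·(-1608) = 6393
Option 1 (D − 21, U := 123):
  D = 134 − 21 = 113
  M = 40
  P = 149 − 5·113 + 40 = -376
  U = 123
  N = 201 − 6·40 − 4·123 = -531
ΔN = -531 − 6393 = -6924; ΔU = 123 − (-1608) = 1731
Score = (-5)·(-6924) + (-3)·1731 = 29427

29427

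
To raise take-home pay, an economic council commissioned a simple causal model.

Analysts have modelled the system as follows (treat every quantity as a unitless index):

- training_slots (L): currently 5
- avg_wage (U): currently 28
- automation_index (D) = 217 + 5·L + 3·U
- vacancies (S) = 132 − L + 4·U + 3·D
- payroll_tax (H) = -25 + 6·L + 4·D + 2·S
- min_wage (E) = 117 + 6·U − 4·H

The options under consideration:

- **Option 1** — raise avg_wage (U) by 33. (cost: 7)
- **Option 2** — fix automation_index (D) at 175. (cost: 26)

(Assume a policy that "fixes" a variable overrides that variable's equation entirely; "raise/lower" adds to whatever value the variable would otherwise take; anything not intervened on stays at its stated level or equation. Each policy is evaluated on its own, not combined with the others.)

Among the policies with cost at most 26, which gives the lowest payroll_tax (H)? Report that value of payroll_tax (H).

2233

Option 1 (U + 33):
  L = 5
  U = 28 + 33 = 61
  D = 217 + 5·5 + 3·61 = 425
  S = 132 − 5 + 4·61 + 3·425 = 1646
  H = -25 + 6·5 + 4·425 + 2·1646 = 4997
Option 2 (D := 175):
  L = 5
  U = 28
  D = 175
  S = 132 − 5 + 4·28 + 3·175 = 764
  H = -25 + 6·5 + 4·175 + 2·764 = 2233
Comparing — Option 1: H=4997, Option 2: H=2233. Lowest is 2233 (Option 2).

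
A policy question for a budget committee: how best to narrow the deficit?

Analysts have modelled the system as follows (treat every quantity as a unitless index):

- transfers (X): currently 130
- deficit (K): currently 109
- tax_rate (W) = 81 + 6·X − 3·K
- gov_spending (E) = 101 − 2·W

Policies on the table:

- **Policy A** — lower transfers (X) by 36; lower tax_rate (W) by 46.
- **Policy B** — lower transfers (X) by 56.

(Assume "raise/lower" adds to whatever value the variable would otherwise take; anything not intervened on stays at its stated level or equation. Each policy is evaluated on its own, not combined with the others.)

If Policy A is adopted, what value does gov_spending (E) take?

-443

Policy A (X − 36, W − 46):
  X = 130 − 36 = 94
  K = 109
  W = 81 + 6·94 − 3·109 (−46 from intervention) = 272
  E = 101 − 2·272 = -443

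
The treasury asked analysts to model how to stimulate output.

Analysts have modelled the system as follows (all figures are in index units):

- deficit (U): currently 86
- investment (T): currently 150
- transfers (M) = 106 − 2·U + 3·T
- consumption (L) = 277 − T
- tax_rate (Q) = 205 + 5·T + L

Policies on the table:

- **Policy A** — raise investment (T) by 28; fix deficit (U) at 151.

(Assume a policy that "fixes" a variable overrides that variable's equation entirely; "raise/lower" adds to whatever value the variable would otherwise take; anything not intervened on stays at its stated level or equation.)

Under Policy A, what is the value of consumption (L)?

99

Policy A (T + 28, U := 151):
  T = 150 + 28 = 178
  L = 277 − 178 = 99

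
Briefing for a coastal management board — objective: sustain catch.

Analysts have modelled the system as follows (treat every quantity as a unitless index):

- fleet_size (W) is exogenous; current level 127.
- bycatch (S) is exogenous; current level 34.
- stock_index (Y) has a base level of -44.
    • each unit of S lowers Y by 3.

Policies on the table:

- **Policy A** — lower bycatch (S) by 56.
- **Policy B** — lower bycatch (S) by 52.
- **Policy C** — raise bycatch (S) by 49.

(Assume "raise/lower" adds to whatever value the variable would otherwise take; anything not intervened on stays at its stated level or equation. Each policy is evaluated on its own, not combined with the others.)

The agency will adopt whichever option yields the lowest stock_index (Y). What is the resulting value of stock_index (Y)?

Policy A (S − 56):
  S = 34 − 56 = -22
  Y = -44 − 3·(-22) = 22
Policy B (S − 52):
  S = 34 − 52 = -18
  Y = -44 − 3·(-18) = 10
Policy C (S + 49):
  S = 34 + 49 = 83
  Y = -44 − 3·83 = -293
Comparing — Policy A: Y=22, Policy B: Y=10, Policy C: Y=-293. Lowest is -293 (Policy C).

-293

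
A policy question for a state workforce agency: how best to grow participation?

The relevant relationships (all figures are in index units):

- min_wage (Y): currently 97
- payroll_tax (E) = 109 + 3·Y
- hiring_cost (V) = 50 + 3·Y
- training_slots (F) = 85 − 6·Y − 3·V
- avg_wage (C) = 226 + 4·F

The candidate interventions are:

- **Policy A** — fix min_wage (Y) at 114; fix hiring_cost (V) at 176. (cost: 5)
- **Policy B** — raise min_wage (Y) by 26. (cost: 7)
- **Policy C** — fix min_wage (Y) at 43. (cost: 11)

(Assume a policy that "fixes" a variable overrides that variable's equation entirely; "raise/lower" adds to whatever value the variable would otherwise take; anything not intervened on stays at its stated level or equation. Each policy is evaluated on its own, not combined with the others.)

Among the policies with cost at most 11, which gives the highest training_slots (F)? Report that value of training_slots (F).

-710

Policy A (Y := 114, V := 176):
  Y = 114
  V = 176
  F = 85 − 6·114 − 3·176 = -1127
Policy B (Y + 26):
  Y = 97 + 26 = 123
  V = 50 + 3·123 = 419
  F = 85 − 6·123 − 3·419 = -1910
Policy C (Y := 43):
  Y = 43
  V = 50 + 3·43 = 179
  F = 85 − 6·43 − 3·179 = -710
Comparing — Policy A: F=-1127, Policy B: F=-1910, Policy C: F=-710. Highest is -710 (Policy C).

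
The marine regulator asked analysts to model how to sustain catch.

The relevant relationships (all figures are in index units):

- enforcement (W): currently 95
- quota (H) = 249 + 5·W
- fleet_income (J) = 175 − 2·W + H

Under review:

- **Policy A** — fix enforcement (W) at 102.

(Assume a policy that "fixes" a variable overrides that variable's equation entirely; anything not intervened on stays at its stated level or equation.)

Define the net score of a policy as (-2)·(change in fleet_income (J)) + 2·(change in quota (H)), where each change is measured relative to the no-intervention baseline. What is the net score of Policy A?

28

Baseline:
  W = 95
  H = 249 + 5·95 = 724
  J = 175 − 2·95 + 724 = 709
Policy A (W := 102):
  W = 102
  H = 249 + 5·102 = 759
  J = 175 − 2·102 + 759 = 730
ΔJ = 730 − 709 = 21; ΔH = 759 − 724 = 35
Score = (-2)·21 + 2·35 = 28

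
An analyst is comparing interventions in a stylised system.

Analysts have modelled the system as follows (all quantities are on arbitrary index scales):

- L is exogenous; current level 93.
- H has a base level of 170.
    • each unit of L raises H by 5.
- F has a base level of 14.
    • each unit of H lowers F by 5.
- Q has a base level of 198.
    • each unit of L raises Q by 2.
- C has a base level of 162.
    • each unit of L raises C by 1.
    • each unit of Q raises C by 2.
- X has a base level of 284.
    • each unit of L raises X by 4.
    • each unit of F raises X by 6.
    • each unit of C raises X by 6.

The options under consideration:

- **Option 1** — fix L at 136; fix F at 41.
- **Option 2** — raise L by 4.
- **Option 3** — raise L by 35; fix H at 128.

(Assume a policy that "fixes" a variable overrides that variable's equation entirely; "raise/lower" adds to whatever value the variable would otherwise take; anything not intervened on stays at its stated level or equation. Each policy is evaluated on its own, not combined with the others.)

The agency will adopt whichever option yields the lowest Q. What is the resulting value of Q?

Option 1 (L := 136, F := 41):
  L = 136
  Q = 198 + 2·136 = 470
Option 2 (L + 4):
  L = 93 + 4 = 97
  Q = 198 + 2·97 = 392
Option 3 (L + 35, H := 128):
  L = 93 + 35 = 128
  Q = 198 + 2·128 = 454
Comparing — Option 1: Q=470, Option 2: Q=392, Option 3: Q=454. Lowest is 392 (Option 2).

392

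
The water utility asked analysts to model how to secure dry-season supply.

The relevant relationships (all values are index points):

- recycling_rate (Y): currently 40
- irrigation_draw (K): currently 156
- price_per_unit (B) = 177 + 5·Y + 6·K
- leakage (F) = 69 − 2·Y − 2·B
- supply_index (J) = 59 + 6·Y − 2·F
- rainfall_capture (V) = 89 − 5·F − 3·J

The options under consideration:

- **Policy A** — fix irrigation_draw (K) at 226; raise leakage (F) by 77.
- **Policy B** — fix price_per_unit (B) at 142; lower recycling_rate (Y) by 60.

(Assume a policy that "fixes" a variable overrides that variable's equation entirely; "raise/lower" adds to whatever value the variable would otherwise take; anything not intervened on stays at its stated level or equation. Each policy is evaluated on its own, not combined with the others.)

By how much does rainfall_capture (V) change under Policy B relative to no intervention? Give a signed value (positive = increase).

Baseline:
  Y = 40
  K = 156
  B = 177 + 5·40 + 6·156 = 1313
  F = 69 − 2·40 − 2·1313 = -2637
  J = 59 + 6·40 − 2·(-2637) = 5573
  V = 89 − 5·(-2637) − 3·5573 = -3445
Policy B (B := 142, Y − 60):
  Y = 40 − 60 = -20
  K = 156
  B = 142
  F = 69 − 2·(-20) − 2·142 = -175
  J = 59 + 6·(-20) − 2·(-175) = 289
  V = 89 − 5·(-175) − 3·289 = 97
Change in V: 97 − (-3445) = 3542

3542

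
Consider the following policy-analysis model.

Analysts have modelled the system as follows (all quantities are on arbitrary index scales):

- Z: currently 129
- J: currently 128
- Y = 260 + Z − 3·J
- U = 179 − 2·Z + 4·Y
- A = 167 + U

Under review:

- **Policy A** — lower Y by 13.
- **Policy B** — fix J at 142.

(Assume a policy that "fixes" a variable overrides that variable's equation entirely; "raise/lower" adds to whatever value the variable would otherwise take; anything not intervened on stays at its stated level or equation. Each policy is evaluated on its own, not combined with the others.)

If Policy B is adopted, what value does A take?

Policy B (J := 142):
  Z = 129
  J = 142
  Y = 260 + 129 − 3·142 = -37
  U = 179 − 2·129 + 4·(-37) = -227
  A = 167 + (-227) = -60

-60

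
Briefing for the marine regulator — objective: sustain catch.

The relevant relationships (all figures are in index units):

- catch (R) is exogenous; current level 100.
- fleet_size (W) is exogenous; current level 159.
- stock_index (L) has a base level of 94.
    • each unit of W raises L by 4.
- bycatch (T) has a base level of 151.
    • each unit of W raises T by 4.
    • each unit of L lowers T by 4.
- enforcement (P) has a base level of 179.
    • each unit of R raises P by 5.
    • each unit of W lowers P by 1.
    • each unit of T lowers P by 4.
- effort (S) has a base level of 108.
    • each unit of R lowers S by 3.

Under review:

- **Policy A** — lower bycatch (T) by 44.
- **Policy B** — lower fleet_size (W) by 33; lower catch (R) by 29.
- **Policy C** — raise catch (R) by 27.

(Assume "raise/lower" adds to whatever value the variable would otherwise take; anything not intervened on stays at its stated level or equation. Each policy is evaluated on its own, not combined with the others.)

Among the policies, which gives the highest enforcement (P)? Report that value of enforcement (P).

9228

Policy A (T − 44):
  R = 100
  W = 159
  L = 94 + 4·159 = 730
  T = 151 + 4·159 − 4·730 (−44 from intervention) = -2177
  P = 179 + 5·100 − 159 − 4·(-2177) = 9228
Policy B (W − 33, R − 29):
  R = 100 − 29 = 71
  W = 159 − 33 = 126
  L = 94 + 4·126 = 598
  T = 151 + 4·126 − 4·598 = -1737
  P = 179 + 5·71 − 126 − 4·(-1737) = 7356
Policy C (R + 27):
  R = 100 + 27 = 127
  W = 159
  L = 94 + 4·159 = 730
  T = 151 + 4·159 − 4·730 = -2133
  P = 179 + 5·127 − 159 − 4·(-2133) = 9187
Comparing — Policy A: P=9228, Policy B: P=7356, Policy C: P=9187. Highest is 9228 (Policy A).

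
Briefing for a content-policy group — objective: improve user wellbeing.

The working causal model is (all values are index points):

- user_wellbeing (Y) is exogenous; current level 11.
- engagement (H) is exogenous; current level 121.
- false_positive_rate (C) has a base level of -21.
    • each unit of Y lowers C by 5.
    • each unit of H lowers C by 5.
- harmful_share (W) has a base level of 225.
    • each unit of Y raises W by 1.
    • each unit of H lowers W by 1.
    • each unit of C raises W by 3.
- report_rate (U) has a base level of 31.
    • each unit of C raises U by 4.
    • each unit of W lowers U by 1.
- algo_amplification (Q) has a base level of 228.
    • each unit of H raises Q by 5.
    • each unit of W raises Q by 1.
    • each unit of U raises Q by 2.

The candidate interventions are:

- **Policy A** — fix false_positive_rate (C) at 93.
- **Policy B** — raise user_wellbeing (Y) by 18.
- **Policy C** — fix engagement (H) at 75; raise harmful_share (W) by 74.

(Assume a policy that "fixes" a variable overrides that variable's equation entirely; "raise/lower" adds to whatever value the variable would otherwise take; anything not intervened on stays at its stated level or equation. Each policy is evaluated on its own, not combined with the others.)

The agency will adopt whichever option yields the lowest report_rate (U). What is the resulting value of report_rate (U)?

-873

Policy A (C := 93):
  Y = 11
  H = 121
  C = 93
  W = 225 + 11 − 121 + 3·93 = 394
  U = 31 + 4·93 − 394 = 9
Policy B (Y + 18):
  Y = 11 + 18 = 29
  H = 121
  C = -21 − 5·29 − 5·121 = -771
  W = 225 + 29 − 121 + 3·(-771) = -2180
  U = 31 + 4·(-771) − (-2180) = -873
Policy C (H := 75, W + 74):
  Y = 11
  H = 75
  C = -21 − 5·11 − 5·75 = -451
  W = 225 + 11 − 75 + 3·(-451) (+74 from intervention) = -1118
  U = 31 + 4·(-451) − (-1118) = -655
Comparing — Policy A: U=9, Policy B: U=-873, Policy C: U=-655. Lowest is -873 (Policy B).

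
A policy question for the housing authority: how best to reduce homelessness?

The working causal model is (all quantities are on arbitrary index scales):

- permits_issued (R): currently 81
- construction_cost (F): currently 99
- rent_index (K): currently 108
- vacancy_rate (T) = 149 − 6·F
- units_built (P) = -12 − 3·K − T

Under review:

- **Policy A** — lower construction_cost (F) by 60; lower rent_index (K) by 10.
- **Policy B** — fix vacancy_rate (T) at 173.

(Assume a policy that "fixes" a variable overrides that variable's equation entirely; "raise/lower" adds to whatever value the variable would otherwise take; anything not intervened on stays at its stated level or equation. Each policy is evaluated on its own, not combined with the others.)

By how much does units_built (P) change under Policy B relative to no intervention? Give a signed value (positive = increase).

-618

Baseline:
  F = 99
  K = 108
  T = 149 − 6·99 = -445
  P = -12 − 3·108 − (-445) = 109
Policy B (T := 173):
  F = 99
  K = 108
  T = 173
  P = -12 − 3·108 − 173 = -509
Change in P: -509 − 109 = -618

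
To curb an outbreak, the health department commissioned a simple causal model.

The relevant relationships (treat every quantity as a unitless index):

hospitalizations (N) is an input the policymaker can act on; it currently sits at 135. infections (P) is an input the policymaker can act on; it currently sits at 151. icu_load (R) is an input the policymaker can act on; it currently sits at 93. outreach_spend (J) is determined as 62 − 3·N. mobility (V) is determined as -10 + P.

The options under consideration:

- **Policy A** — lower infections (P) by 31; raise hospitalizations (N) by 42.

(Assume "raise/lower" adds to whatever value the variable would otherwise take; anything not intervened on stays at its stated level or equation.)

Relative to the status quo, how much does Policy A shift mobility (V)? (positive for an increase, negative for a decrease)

-31

Baseline:
  P = 151
  V = -10 + 151 = 141
Policy A (P − 31, N + 42):
  P = 151 − 31 = 120
  V = -10 + 120 = 110
Change in V: 110 − 141 = -31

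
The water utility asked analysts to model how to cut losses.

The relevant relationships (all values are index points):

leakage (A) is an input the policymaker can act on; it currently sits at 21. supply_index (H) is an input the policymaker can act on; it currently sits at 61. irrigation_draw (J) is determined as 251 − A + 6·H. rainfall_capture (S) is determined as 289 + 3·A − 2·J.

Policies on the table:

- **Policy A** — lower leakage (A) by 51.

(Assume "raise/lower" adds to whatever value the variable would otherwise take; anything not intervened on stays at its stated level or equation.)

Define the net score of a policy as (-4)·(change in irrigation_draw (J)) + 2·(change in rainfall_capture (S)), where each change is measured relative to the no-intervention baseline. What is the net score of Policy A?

-714

Baseline:
  A = 21
  H = 61
  J = 251 − 21 + 6·61 = 596
  S = 289 + 3·21 − 2·596 = -840
Policy A (A − 51):
  A = 21 − 51 = -30
  H = 61
  J = 251 − (-30) + 6·61 = 647
  S = 289 + 3·(-30) − 2·647 = -1095
ΔJ = 647 − 596 = 51; ΔS = -1095 − (-840) = -255
Score = (-4)·51 + 2·(-255) = -714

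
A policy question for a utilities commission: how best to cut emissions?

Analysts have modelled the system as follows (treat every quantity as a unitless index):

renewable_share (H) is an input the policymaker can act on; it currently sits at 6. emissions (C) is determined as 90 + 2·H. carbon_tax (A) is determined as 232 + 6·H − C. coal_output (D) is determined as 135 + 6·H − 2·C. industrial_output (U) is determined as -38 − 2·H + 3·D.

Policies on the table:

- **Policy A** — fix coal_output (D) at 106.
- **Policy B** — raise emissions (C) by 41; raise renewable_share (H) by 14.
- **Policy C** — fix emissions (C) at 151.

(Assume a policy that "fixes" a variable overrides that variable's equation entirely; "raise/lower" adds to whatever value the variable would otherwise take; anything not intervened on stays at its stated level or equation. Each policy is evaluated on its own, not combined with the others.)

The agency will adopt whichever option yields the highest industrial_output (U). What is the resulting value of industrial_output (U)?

268

Policy A (D := 106):
  H = 6
  C = 90 + 2·6 = 102
  D = 106
  U = -38 − 2·6 + 3·106 = 268
Policy B (C + 41, H + 14):
  H = 6 + 14 = 20
  C = 90 + 2·20 (+41 from intervention) = 171
  D = 135 + 6·20 − 2·171 = -87
  U = -38 − 2·20 + 3·(-87) = -339
Policy C (C := 151):
  H = 6
  C = 151
  D = 135 + 6·6 − 2·151 = -131
  U = -38 − 2·6 + 3·(-131) = -443
Comparing — Policy A: U=268, Policy B: U=-339, Policy C: U=-443. Highest is 268 (Policy A).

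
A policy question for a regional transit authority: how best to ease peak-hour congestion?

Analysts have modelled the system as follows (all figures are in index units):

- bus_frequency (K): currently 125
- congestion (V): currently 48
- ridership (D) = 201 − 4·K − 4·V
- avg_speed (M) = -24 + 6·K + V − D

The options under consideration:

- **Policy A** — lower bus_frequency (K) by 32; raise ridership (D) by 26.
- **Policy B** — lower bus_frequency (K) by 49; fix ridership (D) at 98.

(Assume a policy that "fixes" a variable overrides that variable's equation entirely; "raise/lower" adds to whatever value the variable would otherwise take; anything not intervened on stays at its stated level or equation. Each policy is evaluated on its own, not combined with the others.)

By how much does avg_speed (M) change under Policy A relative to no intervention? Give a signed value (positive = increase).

Baseline:
  K = 125
  V = 48
  D = 201 − 4·125 − 4·48 = -491
  M = -24 + 6·125 + 48 − (-491) = 1265
Policy A (K − 32, D + 26):
  K = 125 − 32 = 93
  V = 48
  D = 201 − 4·93 − 4·48 (+26 from intervention) = -337
  M = -24 + 6·93 + 48 − (-337) = 919
Change in M: 919 − 1265 = -346

-346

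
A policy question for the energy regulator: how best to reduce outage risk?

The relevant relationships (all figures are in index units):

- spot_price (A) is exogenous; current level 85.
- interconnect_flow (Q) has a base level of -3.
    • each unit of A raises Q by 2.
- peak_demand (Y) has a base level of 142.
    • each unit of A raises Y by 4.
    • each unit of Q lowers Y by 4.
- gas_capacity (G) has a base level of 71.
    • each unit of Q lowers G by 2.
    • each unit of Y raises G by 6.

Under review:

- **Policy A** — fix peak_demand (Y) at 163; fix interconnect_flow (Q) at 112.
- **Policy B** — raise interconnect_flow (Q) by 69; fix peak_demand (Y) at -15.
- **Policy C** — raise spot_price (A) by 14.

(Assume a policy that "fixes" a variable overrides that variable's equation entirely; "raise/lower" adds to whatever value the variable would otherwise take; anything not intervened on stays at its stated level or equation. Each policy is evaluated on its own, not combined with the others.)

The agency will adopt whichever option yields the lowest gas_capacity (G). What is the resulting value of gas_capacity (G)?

Policy A (Y := 163, Q := 112):
  A = 85
  Q = 112
  Y = 163
  G = 71 − 2·112 + 6·163 = 825
Policy B (Q + 69, Y := -15):
  A = 85
  Q = -3 + 2·85 (+69 from intervention) = 236
  Y = -15
  G = 71 − 2·236 + 6·(-15) = -491
Policy C (A + 14):
  A = 85 + 14 = 99
  Q = -3 + 2·99 = 195
  Y = 142 + 4·99 − 4·195 = -242
  G = 71 − 2·195 + 6·(-242) = -1771
Comparing — Policy A: G=825, Policy B: G=-491, Policy C: G=-1771. Lowest is -1771 (Policy C).

-1771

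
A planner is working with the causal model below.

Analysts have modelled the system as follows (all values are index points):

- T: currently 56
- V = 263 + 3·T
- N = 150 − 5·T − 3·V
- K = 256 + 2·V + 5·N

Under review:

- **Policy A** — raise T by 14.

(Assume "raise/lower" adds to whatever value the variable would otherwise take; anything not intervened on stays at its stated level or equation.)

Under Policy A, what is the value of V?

Policy A (T + 14):
  T = 56 + 14 = 70
  V = 263 + 3·70 = 473

473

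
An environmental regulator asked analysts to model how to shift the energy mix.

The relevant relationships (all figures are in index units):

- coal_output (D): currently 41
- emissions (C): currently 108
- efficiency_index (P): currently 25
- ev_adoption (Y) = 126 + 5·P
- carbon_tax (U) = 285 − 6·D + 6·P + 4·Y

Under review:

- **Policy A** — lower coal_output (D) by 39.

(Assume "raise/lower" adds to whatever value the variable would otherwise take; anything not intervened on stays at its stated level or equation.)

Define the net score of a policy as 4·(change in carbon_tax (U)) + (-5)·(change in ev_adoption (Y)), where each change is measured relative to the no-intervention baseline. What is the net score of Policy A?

Baseline:
  D = 41
  P = 25
  Y = 126 + 5·25 = 251
  U = 285 − 6·41 + 6·25 + 4·251 = 1193
Policy A (D − 39):
  D = 41 − 39 = 2
  P = 25
  Y = 126 + 5·25 = 251
  U = 285 − 6·2 + 6·25 + 4·251 = 1427
ΔU = 1427 − 1193 = 234; ΔY = 251 − 251 = 0
Score = 4·234 + (-5)·0 = 936

936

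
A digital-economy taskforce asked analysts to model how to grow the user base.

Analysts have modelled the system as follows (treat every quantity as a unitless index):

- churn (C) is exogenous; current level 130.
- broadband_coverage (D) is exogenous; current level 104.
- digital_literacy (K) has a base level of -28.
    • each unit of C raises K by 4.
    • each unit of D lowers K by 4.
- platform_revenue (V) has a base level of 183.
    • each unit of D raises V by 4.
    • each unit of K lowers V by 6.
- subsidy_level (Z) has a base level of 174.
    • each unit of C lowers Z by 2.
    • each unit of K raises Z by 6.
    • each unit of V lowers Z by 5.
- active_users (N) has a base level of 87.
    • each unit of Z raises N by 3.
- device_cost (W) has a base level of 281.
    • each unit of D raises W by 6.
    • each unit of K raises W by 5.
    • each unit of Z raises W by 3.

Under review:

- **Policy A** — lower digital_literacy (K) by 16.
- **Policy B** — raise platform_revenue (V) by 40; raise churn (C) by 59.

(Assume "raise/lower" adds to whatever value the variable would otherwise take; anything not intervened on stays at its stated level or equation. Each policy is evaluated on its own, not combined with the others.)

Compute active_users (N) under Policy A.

Policy A (K − 16):
  C = 130
  D = 104
  K = -28 + 4·130 − 4·104 (−16 from intervention) = 60
  V = 183 + 4·104 − 6·60 = 239
  Z = 174 − 2·130 + 6·60 − 5·239 = -921
  N = 87 + 3·(-921) = -2676

-2676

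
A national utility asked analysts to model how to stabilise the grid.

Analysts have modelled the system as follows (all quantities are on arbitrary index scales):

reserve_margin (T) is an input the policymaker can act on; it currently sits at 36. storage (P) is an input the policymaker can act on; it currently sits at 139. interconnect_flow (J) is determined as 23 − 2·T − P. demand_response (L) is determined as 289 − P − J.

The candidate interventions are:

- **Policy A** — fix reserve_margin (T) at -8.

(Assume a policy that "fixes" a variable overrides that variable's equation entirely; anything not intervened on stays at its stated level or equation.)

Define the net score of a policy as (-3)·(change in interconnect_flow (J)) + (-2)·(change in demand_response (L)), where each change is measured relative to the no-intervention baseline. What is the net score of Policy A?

-88

Baseline:
  T = 36
  P = 139
  J = 23 − 2·36 − 139 = -188
  L = 289 − 139 − (-188) = 338
Policy A (T := -8):
  T = -8
  P = 139
  J = 23 − 2·(-8) − 139 = -100
  L = 289 − 139 − (-100) = 250
ΔJ = -100 − (-188) = 88; ΔL = 250 − 338 = -88
Score = (-3)·88 + (-2)·(-88) = -88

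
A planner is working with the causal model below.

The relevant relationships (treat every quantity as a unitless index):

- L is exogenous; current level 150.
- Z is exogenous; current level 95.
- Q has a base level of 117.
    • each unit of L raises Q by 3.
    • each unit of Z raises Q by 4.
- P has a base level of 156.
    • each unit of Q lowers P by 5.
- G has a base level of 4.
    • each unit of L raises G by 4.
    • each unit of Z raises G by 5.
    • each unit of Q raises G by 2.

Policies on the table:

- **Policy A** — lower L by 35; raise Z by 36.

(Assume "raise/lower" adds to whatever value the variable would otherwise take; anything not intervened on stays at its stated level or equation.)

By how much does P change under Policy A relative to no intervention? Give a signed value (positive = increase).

Baseline:
  L = 150
  Z = 95
  Q = 117 + 3·150 + 4·95 = 947
  P = 156 − 5·947 = -4579
Policy A (L − 35, Z + 36):
  L = 150 − 35 = 115
  Z = 95 + 36 = 131
  Q = 117 + 3·115 + 4·131 = 986
  P = 156 − 5·986 = -4774
Change in P: -4774 − (-4579) = -195

-195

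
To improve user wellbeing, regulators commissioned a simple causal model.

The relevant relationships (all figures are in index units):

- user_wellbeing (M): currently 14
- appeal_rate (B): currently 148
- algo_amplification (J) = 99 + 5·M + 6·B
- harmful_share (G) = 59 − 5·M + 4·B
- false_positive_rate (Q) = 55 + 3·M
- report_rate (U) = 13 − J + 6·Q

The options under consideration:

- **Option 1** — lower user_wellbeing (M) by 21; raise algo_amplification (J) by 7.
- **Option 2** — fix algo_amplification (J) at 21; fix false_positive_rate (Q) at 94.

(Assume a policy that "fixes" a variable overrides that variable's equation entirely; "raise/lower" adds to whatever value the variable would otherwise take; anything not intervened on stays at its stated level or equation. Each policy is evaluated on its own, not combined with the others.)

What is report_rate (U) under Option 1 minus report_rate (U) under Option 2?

Option 1 (M − 21, J + 7):
  M = 14 − 21 = -7
  B = 148
  J = 99 + 5·(-7) + 6·148 (+7 from intervention) = 959
  Q = 55 + 3·(-7) = 34
  U = 13 − 959 + 6·34 = -742
Option 2 (J := 21, Q := 94):
  M = 14
  B = 148
  J = 21
  Q = 94
  U = 13 − 21 + 6·94 = 556
U: -742 − 556 = -1298

-1298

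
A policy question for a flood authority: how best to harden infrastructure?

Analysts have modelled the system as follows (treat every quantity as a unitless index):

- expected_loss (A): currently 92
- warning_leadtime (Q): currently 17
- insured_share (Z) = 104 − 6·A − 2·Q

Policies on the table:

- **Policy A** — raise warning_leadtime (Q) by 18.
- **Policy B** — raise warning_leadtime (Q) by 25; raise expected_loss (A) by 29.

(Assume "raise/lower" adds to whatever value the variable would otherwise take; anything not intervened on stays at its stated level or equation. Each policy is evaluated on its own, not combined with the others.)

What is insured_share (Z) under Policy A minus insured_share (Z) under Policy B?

188

Policy A (Q + 18):
  A = 92
  Q = 17 + 18 = 35
  Z = 104 − 6·92 − 2·35 = -518
Policy B (Q + 25, A + 29):
  A = 92 + 29 = 121
  Q = 17 + 25 = 42
  Z = 104 − 6·121 − 2·42 = -706
Z: -518 − (-706) = 188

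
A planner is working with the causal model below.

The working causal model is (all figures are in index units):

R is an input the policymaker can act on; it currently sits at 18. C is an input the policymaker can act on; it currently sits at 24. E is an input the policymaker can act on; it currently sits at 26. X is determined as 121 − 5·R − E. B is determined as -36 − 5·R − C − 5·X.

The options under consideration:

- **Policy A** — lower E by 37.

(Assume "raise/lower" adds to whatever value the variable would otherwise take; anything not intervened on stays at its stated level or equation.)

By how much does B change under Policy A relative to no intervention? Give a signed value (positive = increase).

Baseline:
  R = 18
  C = 24
  E = 26
  X = 121 − 5·18 − 26 = 5
  B = -36 − 5·18 − 24 − 5·5 = -175
Policy A (E − 37):
  R = 18
  C = 24
  E = 26 − 37 = -11
  X = 121 − 5·18 − (-11) = 42
  B = -36 − 5·18 − 24 − 5·42 = -360
Change in B: -360 − (-175) = -185

-185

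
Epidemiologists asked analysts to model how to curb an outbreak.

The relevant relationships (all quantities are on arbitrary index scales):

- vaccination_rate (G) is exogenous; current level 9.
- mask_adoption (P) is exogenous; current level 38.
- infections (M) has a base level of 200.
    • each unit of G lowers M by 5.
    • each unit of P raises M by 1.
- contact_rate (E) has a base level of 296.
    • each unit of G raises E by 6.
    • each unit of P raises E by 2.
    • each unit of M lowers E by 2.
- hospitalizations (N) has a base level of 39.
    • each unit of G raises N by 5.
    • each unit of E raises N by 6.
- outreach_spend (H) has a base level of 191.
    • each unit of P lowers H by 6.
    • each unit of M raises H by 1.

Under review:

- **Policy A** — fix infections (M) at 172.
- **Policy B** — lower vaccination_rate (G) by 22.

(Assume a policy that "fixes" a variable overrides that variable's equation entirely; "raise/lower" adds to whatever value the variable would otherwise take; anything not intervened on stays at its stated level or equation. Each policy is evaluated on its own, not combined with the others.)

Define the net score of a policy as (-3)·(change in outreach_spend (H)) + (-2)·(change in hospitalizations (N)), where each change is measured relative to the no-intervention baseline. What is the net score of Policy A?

-441

Baseline:
  G = 9
  P = 38
  M = 200 − 5·9 + 38 = 193
  E = 296 + 6·9 + 2·38 − 2·193 = 40
  N = 39 + 5·9 + 6·40 = 324
  H = 191 − 6·38 + 193 = 156
Policy A (M := 172):
  G = 9
  P = 38
  M = 172
  E = 296 + 6·9 + 2·38 − 2·172 = 82
  N = 39 + 5·9 + 6·82 = 576
  H = 191 − 6·38 + 172 = 135
ΔH = 135 − 156 = -21; ΔN = 576 − 324 = 252
Score = (-3)·(-21) + (-2)·252 = -441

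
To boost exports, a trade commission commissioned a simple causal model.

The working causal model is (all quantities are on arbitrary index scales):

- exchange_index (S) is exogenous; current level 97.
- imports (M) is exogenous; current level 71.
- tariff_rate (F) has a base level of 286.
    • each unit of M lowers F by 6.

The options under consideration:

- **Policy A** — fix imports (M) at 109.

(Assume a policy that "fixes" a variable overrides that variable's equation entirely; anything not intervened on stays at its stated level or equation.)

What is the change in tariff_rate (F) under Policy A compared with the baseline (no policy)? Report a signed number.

Baseline:
  M = 71
  F = 286 − 6·71 = -140
Policy A (M := 109):
  M = 109
  F = 286 − 6·109 = -368
Change in F: -368 − (-140) = -228

-228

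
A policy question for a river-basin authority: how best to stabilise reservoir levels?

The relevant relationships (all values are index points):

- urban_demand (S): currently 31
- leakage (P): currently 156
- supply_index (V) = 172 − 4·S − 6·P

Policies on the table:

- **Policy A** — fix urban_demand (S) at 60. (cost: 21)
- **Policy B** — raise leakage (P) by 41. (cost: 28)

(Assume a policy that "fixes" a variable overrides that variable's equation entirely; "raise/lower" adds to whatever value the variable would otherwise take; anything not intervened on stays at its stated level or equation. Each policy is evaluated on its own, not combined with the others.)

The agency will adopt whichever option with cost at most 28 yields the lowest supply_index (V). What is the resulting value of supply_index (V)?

-1134

Policy A (S := 60):
  S = 60
  P = 156
  V = 172 − 4·60 − 6·156 = -1004
Policy B (P + 41):
  S = 31
  P = 156 + 41 = 197
  V = 172 − 4·31 − 6·197 = -1134
Comparing — Policy A: V=-1004, Policy B: V=-1134. Lowest is -1134 (Policy B).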